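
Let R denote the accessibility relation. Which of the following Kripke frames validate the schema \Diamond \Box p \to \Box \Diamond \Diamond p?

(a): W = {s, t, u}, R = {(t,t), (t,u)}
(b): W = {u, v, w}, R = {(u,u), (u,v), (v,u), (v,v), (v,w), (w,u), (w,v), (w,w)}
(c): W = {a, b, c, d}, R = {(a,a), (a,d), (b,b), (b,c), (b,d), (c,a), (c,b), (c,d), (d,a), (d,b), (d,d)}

Frame correspondent (Sahlqvist): \forall x \forall y \forall z ((xRy \wedge xRz) \to \exists w (yRw \wedge z R^2 w)) — i.e. a generalized confluence (Geach) condition.
(a): fails — tRt, tRu but no w with tRw and uR²w.
(b): ✓.
(c): ✓.
Valid on: (b), (c).

(b), (c)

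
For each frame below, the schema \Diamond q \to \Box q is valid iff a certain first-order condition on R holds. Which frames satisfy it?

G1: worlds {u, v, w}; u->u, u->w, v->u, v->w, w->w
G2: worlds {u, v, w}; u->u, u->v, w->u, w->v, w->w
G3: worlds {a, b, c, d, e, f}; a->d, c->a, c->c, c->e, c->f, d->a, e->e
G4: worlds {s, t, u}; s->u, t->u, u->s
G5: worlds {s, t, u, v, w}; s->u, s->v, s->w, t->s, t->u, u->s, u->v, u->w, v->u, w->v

G4

This is the axiom for partial functionality; its first-order frame correspondent is \forall x \forall y \forall z (Rxy \wedge Rxz \to y = z).
G1: fails — u sees both u and w.
G2: fails — u sees both u and v.
G3: fails — c sees both a and c.
G4: satisfies the condition.
G5: fails — s sees both u and v.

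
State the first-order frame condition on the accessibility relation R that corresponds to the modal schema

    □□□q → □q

This is a Sahlqvist (Geach-type) schema ◇^0□^3q → □^1◇^0q.
Minimal-valuation argument: fix x; take any y with xR^0y and any z with xR^1z. Set V(q) to the set of worlds R-reachable from y in exactly 3 steps. Then □^3q holds at y, so the antecedent holds at x; validity forces ◇^0q at z, giving a w with zR^0w and yR^3w.
First-order correspondent: ∀x ∀z (xRz → ∃w (xR³w ∧ z = w)).

∀x ∀z (xRz → ∃w (xR³w ∧ z = w))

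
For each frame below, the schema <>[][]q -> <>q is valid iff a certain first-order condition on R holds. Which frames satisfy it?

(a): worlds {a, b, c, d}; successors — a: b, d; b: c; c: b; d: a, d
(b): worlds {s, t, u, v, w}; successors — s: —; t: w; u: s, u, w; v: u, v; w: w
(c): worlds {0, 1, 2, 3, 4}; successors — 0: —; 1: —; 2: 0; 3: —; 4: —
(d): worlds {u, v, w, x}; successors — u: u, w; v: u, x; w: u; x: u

Frame correspondent (Sahlqvist): forall x forall y (xRy -> exists w (y R^2 w & xRw)) — i.e. a generalized confluence (Geach) condition.
(a): holds.
(b): fails — uRs but no w* with sR²w* and uRw*.
(c): fails — 2R0 but no w with 0R²w and 2Rw.
(d): holds.
Valid on: (a), (d).

(a), (d)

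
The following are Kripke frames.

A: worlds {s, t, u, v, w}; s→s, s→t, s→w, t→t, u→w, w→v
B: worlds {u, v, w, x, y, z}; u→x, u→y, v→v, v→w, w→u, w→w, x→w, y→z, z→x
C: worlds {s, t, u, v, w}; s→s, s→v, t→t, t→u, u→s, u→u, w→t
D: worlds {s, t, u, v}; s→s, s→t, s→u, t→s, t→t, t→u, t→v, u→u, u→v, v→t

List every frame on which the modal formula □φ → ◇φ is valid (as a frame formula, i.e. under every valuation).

B, D

This is the axiom for seriality; its first-order frame correspondent is ∀x ∃y Rxy.
A: fails — world v has no successor.
B: ✓.
C: fails — world v has no successor.
D: ✓.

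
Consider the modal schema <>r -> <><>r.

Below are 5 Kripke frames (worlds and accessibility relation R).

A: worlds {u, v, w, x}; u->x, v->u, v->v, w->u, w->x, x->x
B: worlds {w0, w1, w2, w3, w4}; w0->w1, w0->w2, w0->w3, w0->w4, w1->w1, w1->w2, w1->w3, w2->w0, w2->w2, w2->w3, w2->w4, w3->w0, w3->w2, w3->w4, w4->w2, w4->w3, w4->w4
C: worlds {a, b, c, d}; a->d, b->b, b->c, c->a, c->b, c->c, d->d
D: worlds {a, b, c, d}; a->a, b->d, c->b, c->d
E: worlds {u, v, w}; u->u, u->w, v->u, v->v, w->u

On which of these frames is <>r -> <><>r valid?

B, C, E

This is the axiom for a generalized confluence (Geach) condition; its first-order frame correspondent is forall x forall y (xRy -> exists w (y = w & x R^2 w)).
A: fails — wRu but no t with u=t and wR²t.
B: condition met.
C: condition met.
D: fails — bRd but no w with d=w and bR²w.
E: condition met.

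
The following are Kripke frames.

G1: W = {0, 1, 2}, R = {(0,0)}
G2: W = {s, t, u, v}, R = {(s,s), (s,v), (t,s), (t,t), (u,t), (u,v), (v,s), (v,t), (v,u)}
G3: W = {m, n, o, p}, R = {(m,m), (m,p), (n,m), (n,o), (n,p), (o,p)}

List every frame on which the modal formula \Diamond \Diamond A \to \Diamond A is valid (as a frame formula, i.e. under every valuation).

G1, G3

This is the axiom for a generalized confluence (Geach) condition; its first-order frame correspondent is \forall x \forall y (x R^2 y \to \exists w (y = w \wedge xRw)).
G1: holds.
G2: fails — sR²t but no w with t=w and sRw.
G3: holds.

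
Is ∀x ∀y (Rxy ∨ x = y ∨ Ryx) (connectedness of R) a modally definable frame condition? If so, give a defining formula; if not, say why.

No

Modal frame validity is preserved under disjoint unions.
Take 2 disjoint single-world reflexive frames: each is trivially connected, but their disjoint union has 2 worlds with no edge between distinct components, so it is not connected.
So no modal formula (or set of formulas) defines exactly the connected frames.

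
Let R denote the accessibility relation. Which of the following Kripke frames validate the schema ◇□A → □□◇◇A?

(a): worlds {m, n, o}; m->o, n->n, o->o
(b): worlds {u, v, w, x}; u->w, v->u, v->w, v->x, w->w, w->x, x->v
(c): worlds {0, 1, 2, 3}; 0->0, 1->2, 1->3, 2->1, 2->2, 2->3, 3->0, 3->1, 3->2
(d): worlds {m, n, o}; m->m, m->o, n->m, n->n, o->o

The schema corresponds to a generalized confluence (Geach) condition: ∀x ∀y ∀z ((xRy ∧ xR²z) → ∃w (yRw ∧ zR²w)).
(a): ✓.
(b): fails — vRx, vR²x but no t with xRt and xR²t.
(c): fails — 1R2, 1R²0 but no w with 2Rw and 0R²w.
(d): fails — nRn, nR²o but no w with nRw and oR²w.
Valid on: (a).

(a)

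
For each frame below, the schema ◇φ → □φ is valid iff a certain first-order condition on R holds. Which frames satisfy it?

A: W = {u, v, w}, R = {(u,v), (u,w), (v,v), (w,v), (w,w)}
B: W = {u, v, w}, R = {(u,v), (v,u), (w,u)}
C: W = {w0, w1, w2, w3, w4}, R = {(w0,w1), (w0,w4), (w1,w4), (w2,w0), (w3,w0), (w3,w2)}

B

Frame correspondent (Sahlqvist): ∀x ∀y ∀z (Rxy ∧ Rxz → y = z) — i.e. partial functionality.
A: fails — u sees both v and w.
B: holds.
C: fails — w0 sees both w1 and w4.
Valid on: B.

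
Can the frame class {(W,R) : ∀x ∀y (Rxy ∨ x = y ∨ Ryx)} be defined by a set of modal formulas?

Any modally definable frame class is closed under disjoint unions.
Take 2 disjoint single-world reflexive frames: each is trivially connected, but their disjoint union has 2 worlds with no edge between distinct components, so it is not connected.
Hence connectedness of R is not modally definable.

Not modally definable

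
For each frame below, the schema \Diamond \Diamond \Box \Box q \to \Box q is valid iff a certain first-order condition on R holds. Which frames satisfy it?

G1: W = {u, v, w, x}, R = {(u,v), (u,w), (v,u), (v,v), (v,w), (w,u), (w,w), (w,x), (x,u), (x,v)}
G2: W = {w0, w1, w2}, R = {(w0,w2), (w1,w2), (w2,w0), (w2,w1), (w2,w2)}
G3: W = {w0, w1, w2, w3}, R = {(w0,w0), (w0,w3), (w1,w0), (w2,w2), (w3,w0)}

G2, G3

This is the axiom for a generalized confluence (Geach) condition; its first-order frame correspondent is \forall x \forall y \forall z ((x R^2 y \wedge xRz) \to \exists w (y R^2 w \wedge z = w)).
G1: fails — wR²x, wRx but no t with xR²t and x=t.
G2: satisfies the condition.
G3: satisfies the condition.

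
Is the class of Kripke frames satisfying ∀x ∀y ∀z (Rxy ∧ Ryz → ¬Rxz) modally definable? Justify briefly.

Any modally definable frame class is closed under surjective bounded morphisms.
The 3-cycle (worlds w0,w1,w2 with w0→w1→w2→w0) is intransitive. Mapping every world to a single reflexive point • is a surjective bounded morphism; the reflexive point is not intransitive (R••∧R•• but R••).
So no modal formula (or set of formulas) defines exactly the intransitive frames.

No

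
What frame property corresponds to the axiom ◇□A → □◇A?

Convergence

Suppose ◇□A→□◇A is valid. Take Rxy, Rxz and set V(A)={w : Ryw}. Then □A at y so ◇□A at x, so □◇A at x, so ◇A at z, giving w with Rzw and Ryw.
The converse is a direct semantic check.
Frame condition: ∀x ∀y ∀z (Rxy ∧ Rxz → ∃w (Ryw ∧ Rzw)).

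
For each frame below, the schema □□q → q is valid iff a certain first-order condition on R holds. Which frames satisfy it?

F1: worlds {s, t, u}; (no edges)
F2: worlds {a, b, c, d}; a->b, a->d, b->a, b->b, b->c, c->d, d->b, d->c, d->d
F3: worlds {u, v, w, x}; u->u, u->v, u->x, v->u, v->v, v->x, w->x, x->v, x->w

F2, F3

Frame correspondent (Sahlqvist): ∀x ∃w (xR²w ∧ x = w) — i.e. a generalized confluence (Geach) condition.
F1: fails — at s but no w with sR²w and s=w.
F2: ✓.
F3: ✓.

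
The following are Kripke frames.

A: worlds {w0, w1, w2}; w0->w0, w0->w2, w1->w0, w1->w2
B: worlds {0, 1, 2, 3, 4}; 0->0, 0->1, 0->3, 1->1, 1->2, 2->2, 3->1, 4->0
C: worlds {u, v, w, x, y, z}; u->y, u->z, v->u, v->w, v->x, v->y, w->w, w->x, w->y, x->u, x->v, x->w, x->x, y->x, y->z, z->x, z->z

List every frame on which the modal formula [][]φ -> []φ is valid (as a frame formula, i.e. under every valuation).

A, B

The schema corresponds to density: forall x forall y (Rxy -> exists z (Rxz & Rzy)).
A: holds.
B: holds.
C: fails — Ruy but no t with Rut and Rty.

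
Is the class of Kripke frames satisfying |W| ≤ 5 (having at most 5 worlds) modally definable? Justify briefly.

No

Modal frame validity is preserved under disjoint unions.
Any modal formula valid on each of 6 disjoint one-world frames is valid on their disjoint union (validity is preserved under disjoint unions). Each one-world frame has |W|=1≤5, but the union has |W|=6.
So no modal formula (or set of formulas) defines exactly the |W|≤5 frames.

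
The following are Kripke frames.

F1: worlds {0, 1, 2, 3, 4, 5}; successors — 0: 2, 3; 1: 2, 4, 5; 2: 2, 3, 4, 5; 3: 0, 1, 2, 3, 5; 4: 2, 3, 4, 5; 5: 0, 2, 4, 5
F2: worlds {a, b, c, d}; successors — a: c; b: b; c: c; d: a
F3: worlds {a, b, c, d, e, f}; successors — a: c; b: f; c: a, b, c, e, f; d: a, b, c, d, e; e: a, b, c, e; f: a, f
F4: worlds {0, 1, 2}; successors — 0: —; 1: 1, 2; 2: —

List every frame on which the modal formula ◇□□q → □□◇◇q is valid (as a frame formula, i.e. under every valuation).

F1, F2, F3

Frame correspondent (Sahlqvist): ∀x ∀y ∀z ((xRy ∧ xR²z) → ∃w (yR²w ∧ zR²w)) — i.e. a generalized confluence (Geach) condition.
F1: satisfies the condition.
F2: satisfies the condition.
F3: satisfies the condition.
F4: fails — 1R1, 1R²2 but no w with 1R²w and 2R²w.
Valid on: F1, F2, F3.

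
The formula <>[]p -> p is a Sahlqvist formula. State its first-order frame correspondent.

This is a form of the B axiom.
Its frame correspondent is symmetry — forall x forall y (Rxy -> Ryx).

symmetry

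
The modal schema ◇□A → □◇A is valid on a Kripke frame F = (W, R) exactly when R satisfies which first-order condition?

convergence

Suppose ◇□A→□◇A is valid. Take Rxy, Rxz and set V(A)={w : Ryw}. Then □A at y so ◇□A at x, so □◇A at x, so ◇A at z, giving w with Rzw and Ryw.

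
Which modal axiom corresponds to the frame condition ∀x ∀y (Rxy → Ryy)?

□(□q → q)

This is shift-reflexivity; the standard corresponding axiom is T□: □(□q → q).
Suppose □(□q→q) is valid. Take Rxy and set V(q)={w : Ryw}. Then at y, □q holds; since □(□q→q) at x, □q→q at y, so q at y, i.e. Ryy.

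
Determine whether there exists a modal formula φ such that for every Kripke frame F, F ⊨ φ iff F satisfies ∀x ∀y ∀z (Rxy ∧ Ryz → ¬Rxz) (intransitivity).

If a class were modally definable it would be closed under surjective bounded morphisms (Goldblatt–Thomason).
The 7-cycle (worlds 0,1,2,3,4,5,6 with 0→1→2→3→4→5→6→0) is intransitive. Mapping every world to a single reflexive point • is a surjective bounded morphism; the reflexive point is not intransitive (R••∧R•• but R••).
Hence intransitivity is not modally definable.

Not modally definable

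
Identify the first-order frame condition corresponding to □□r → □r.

density: ∀x ∀y (Rxy → ∃z (Rxz ∧ Rzy))

Suppose □□r→□r is valid. Take Rxy and set V(r)={w : xR²w}. Then □□r at x, so □r at x, so r at y, i.e. ∃z(Rxz∧Rzy).
Conversely, on a frame with density the schema holds at every world under every valuation.
So the correspondent is density.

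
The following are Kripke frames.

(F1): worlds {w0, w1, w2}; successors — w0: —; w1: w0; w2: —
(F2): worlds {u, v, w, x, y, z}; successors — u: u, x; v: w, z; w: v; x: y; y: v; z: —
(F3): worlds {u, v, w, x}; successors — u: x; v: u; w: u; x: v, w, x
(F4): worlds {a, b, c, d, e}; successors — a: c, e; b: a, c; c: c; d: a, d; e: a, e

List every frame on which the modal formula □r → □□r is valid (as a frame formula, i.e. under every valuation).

(F1)

Frame correspondent (Sahlqvist): ∀x ∀y ∀z (Rxy ∧ Ryz → Rxz) — i.e. transitivity.
(F1): holds.
(F2): fails — Rvw and Rwv but not Rvv.
(F3): fails — Rxw and Rwu but not Rxu.
(F4): fails — Rea and Rac but not Rec.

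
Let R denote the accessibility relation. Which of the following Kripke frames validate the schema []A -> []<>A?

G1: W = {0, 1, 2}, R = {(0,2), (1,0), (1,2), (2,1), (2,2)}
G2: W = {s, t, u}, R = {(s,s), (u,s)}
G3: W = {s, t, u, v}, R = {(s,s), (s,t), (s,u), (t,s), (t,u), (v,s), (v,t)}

G1, G2

The schema corresponds to a generalized confluence (Geach) condition: forall x forall z (xRz -> exists w (xRw & zRw)).
G1: ✓.
G2: ✓.
G3: fails — sRu but no w with sRw and uRw.
Valid on: G1, G2.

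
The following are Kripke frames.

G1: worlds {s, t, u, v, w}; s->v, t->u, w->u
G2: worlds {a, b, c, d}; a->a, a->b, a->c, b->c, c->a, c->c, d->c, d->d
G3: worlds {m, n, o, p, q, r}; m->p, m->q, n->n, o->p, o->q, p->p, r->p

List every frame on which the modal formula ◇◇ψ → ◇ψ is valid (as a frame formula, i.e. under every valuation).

G1, G3

The schema corresponds to transitivity: ∀x ∀y ∀z (Rxy ∧ Ryz → Rxz).
G1: satisfies the condition.
G2: fails — Rbc and Rca but not Rba.
G3: satisfies the condition.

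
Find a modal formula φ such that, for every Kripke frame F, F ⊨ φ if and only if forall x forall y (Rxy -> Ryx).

ψ → □◇ψ

The condition is symmetry. The B schema ψ → □◇ψ defines it.
Suppose ψ→□◇ψ is valid. Take Rxy and set V(ψ)={x}. Then ψ at x, so □◇ψ at x, so ◇ψ at y, so some z with Ryz has ψ; z=x, i.e. Ryx.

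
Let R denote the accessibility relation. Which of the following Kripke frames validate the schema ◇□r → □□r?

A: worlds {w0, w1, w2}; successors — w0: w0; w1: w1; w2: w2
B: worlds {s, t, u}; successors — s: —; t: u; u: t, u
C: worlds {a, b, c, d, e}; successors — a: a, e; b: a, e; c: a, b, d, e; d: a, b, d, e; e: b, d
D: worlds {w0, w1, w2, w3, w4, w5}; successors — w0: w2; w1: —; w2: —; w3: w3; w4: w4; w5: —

Frame correspondent (Sahlqvist): ∀x ∀y ∀z ((xRy ∧ xR²z) → ∃w (yRw ∧ z = w)) — i.e. a generalized confluence (Geach) condition.
A: ✓.
B: fails — uRt, uR²t but no w with tRw and t=w.
C: fails — aRa, aR²b but no w with aRw and b=w.
D: ✓.
Valid on: A, D.

A, D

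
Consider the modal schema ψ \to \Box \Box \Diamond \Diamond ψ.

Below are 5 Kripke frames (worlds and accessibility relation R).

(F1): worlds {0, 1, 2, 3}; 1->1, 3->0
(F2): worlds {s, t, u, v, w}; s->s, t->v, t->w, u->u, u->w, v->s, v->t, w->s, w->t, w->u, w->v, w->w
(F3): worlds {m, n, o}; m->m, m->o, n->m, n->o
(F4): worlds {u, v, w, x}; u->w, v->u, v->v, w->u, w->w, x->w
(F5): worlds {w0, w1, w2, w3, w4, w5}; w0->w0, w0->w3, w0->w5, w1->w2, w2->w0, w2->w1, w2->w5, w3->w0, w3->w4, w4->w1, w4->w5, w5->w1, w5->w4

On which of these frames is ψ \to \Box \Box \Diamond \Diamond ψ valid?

(F1)

This is the axiom for a generalized confluence (Geach) condition; its first-order frame correspondent is \forall x \forall z (x R^2 z \to \exists w (x = w \wedge z R^2 w)).
(F1): ✓.
(F2): fails — tR²s but no w* with t=w* and sR²w*.
(F3): fails — mR²o but no w with m=w and oR²w.
(F4): fails — vR²u but no t with v=t and uR²t.
(F5): fails — w0R²w4 but no w with w0=w and w4R²w.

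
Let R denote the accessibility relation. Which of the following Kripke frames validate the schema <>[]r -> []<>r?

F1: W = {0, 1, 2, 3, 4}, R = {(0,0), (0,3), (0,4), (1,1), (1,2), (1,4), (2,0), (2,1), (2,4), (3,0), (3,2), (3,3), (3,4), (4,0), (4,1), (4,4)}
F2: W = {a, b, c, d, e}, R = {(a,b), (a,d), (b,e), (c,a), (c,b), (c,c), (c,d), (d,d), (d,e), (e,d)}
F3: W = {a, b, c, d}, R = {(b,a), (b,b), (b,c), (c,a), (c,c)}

Frame correspondent (Sahlqvist): forall x forall y forall z (Rxy & Rxz -> exists w (Ryw & Rzw)) — i.e. convergence.
F1: ✓.
F2: fails — Rcc and Rcb but c and b have no common successor.
F3: fails — Rbc and Rba but c and a have no common successor.
Valid on: F1.

F1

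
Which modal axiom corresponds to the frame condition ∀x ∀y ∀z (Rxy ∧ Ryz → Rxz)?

The condition is transitivity. The 4 schema □ψ → □□ψ defines it.
Suppose □ψ→□□ψ is valid. Take Rxy, Ryz and set V(ψ)={w : Rxw}. Then □ψ at x, so □□ψ at x, so □ψ at y, so ψ at z, i.e. Rxz.

□ψ → □□ψ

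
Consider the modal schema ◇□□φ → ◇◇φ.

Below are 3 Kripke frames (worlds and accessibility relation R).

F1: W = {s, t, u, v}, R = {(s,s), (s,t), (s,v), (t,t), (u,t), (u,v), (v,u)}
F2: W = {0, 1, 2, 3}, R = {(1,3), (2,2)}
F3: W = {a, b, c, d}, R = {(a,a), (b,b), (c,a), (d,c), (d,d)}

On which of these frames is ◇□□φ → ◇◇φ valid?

This is the axiom for a generalized confluence (Geach) condition; its first-order frame correspondent is ∀x ∀y (xRy → ∃w (yR²w ∧ xR²w)).
F1: satisfies the condition.
F2: fails — 1R3 but no w with 3R²w and 1R²w.
F3: satisfies the condition.

F1, F3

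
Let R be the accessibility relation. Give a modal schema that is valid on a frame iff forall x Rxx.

□r → r

The condition is reflexivity. The T schema □r → r defines it.
Suppose □r→r is valid. At any x set V(r)={w : Rxw}. Then □r holds at x, so r holds at x, i.e. Rxx.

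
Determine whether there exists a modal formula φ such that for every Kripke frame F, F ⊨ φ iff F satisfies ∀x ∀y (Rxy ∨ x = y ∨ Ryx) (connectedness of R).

No

Any modally definable frame class is closed under disjoint unions.
Take 2 disjoint single-world reflexive frames: each is trivially connected, but their disjoint union has 2 worlds with no edge between distinct components, so it is not connected.
So no modal formula (or set of formulas) defines exactly the connected frames.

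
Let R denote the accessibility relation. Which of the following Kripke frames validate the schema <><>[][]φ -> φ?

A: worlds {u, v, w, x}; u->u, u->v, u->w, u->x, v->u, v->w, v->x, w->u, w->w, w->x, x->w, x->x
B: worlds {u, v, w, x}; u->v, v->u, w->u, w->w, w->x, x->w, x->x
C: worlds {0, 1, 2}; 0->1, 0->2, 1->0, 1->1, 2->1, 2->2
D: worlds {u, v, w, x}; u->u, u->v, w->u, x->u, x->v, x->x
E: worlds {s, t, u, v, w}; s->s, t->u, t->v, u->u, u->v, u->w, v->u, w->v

C

This is the axiom for a generalized confluence (Geach) condition; its first-order frame correspondent is forall x forall y (x R^2 y -> exists w (y R^2 w & x = w)).
A: fails — vR²x but no t with xR²t and v=t.
B: fails — wR²u but no t with uR²t and w=t.
C: satisfies the condition.
D: fails — uR²v but no t with vR²t and u=t.
E: fails — tR²u but no w* with uR²w* and t=w*.
Valid on: C.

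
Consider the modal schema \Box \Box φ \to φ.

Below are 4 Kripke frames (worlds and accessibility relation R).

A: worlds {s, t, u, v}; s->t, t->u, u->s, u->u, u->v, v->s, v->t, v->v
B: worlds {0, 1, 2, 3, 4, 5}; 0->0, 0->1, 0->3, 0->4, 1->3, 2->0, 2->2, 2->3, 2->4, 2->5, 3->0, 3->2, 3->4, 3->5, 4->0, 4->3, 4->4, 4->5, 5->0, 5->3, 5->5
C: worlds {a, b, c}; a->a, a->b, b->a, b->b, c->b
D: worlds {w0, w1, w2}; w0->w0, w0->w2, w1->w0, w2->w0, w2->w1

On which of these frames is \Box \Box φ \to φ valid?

none

This is the axiom for a generalized confluence (Geach) condition; its first-order frame correspondent is \forall x \exists w (x R^2 w \wedge x = w).
A: fails — at s but no w with sR²w and s=w.
B: fails — at 1 but no w with 1R²w and 1=w.
C: fails — at c but no w with cR²w and c=w.
D: fails — at w1 but no w with w1R²w and w1=w.
Valid on no frame.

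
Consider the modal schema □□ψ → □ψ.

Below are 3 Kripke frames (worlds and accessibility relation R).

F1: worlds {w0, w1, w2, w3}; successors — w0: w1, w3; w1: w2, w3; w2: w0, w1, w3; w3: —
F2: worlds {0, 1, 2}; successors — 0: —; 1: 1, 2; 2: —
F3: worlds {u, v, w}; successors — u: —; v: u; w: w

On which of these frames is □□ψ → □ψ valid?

Frame correspondent (Sahlqvist): ∀x ∀y (Rxy → ∃z (Rxz ∧ Rzy)) — i.e. density.
F1: fails — Rw1w2 but no z with Rw1z and Rzw2.
F2: condition met.
F3: fails — Rvu but no z with Rvz and Rzu.
Valid on: F2.

F2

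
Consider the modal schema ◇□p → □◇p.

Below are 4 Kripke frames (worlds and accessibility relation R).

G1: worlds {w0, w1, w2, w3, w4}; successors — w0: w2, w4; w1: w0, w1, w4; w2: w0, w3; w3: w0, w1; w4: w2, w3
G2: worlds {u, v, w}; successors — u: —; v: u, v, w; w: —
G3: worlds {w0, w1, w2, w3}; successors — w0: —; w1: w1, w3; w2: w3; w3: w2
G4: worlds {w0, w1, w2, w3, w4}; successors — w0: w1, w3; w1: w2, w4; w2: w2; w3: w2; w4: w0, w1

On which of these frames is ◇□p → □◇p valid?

The schema corresponds to convergence: ∀x ∀y ∀z (Rxy ∧ Rxz → ∃w (Ryw ∧ Rzw)).
G1: fails — Rw1w1 and Rw1w4 but w1 and w4 have no common successor.
G2: fails — Rvu and Rvu but u and u have no common successor.
G3: fails — Rw1w1 and Rw1w3 but w1 and w3 have no common successor.
G4: fails — Rw1w2 and Rw1w4 but w2 and w4 have no common successor.
Valid on no frame.

none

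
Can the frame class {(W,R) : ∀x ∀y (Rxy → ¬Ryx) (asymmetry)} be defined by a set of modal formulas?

If a class were modally definable it would be closed under surjective bounded morphisms (Goldblatt–Thomason).
The 3-cycle (worlds a,b,c with a→b→c→a) is asymmetric. Mapping every world to a single reflexive point • is a surjective bounded morphism, and the reflexive point is not asymmetric (R•• but asymmetry requires ¬R••).
So the class is not modally definable.

Not definable by any modal formula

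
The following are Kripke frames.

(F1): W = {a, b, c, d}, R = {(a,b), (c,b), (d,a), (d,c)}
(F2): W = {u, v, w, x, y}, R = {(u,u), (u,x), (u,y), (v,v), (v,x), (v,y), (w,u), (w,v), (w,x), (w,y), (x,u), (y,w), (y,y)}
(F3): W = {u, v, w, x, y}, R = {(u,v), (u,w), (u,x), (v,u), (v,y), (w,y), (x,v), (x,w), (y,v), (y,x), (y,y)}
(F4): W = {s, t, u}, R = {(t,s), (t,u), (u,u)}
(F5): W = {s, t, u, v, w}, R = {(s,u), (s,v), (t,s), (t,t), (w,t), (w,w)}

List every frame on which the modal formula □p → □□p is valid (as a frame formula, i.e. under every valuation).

The schema corresponds to transitivity: ∀x ∀y ∀z (Rxy ∧ Ryz → Rxz).
(F1): fails — Rdc and Rcb but not Rdb.
(F2): fails — Rvx and Rxu but not Rvu.
(F3): fails — Ruv and Rvu but not Ruu.
(F4): condition met.
(F5): fails — Rwt and Rts but not Rws.

(F4)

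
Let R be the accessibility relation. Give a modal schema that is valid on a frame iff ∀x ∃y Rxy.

A defining formula is □r → ◇r (the D axiom).
Suppose □r→◇r is valid. At any x set V(r)=W. Then □r at x, so ◇r at x, so x has a successor.

□r → ◇r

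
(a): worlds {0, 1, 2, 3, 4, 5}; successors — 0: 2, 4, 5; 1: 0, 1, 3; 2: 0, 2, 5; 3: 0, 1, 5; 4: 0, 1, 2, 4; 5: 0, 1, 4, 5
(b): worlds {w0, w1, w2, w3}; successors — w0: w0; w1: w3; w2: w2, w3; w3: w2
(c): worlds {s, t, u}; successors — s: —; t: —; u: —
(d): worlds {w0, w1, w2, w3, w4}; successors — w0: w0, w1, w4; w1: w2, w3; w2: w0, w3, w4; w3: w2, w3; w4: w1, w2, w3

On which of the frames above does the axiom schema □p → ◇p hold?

The schema corresponds to seriality: ∀x ∃y Rxy.
(a): holds.
(b): holds.
(c): fails — world s has no successor.
(d): holds.
Valid on: (a), (b), (d).

(a), (b), (d)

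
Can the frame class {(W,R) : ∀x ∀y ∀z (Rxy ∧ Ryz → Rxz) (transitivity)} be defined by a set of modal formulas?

Definable; □r → □□r defines it

Yes: it is transitivity, defined by the 4 schema □r → □□r.
Suppose □r→□□r is valid. Take Rxy, Ryz and set V(r)={w : Rxw}. Then □r at x, so □□r at x, so □r at y, so r at z, i.e. Rxz.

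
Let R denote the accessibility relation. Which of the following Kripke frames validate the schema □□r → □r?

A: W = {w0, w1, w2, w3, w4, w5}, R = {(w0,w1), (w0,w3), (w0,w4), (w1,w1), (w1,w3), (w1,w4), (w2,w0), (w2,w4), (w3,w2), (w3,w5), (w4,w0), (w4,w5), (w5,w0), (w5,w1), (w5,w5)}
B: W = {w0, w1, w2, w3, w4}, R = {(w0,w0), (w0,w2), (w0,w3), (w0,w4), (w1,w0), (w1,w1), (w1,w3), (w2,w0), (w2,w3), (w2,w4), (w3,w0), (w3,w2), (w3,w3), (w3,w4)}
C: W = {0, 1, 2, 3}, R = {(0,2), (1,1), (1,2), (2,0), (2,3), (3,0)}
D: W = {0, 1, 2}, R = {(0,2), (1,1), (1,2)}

B

Frame correspondent (Sahlqvist): ∀x ∀y (Rxy → ∃z (Rxz ∧ Rzy)) — i.e. density.
A: fails — Rw3w2 but no z with Rw3z and Rzw2.
B: satisfies the condition.
C: fails — R02 but no z with R0z and Rz2.
D: fails — R02 but no z with R0z and Rz2.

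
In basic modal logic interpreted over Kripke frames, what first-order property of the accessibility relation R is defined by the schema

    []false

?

□⊥ is valid iff no world has any successor (otherwise □⊥ fails at any world with one).
Conversely, any frame satisfying forall x forall y ~Rxy validates the schema.
So the correspondent is emptiness of R.

emptiness of R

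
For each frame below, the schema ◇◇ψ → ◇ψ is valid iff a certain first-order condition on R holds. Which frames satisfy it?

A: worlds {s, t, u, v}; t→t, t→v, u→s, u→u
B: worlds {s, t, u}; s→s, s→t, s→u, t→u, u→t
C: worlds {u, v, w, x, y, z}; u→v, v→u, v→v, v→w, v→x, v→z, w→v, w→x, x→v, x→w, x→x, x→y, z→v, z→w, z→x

A

The schema corresponds to a generalized confluence (Geach) condition: ∀x ∀y (xR²y → ∃w (y = w ∧ xRw)).
A: condition met.
B: fails — tR²t but no w with t=w and tRw.
C: fails — uR²u but no t with u=t and uRt.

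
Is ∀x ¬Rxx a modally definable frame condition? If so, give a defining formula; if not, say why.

Not modally definable

If a class were modally definable it would be closed under surjective bounded morphisms (Goldblatt–Thomason).
The 5-cycle (worlds 0,1,2,3,4 with 0→1→2→3→4→0) is irreflexive, and the map sending every world to a single reflexive point • is a surjective bounded morphism (forth: every edge maps to (•,•); back: every world has a successor). So any modal formula valid on the 5-cycle is also valid on the reflexive point, which is not irreflexive.
Hence irreflexivity is not modally definable.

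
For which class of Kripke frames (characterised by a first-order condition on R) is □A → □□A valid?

This is the 4 axiom.
Its frame correspondent is transitivity — ∀x ∀y ∀z (Rxy ∧ Ryz → Rxz).

Transitivity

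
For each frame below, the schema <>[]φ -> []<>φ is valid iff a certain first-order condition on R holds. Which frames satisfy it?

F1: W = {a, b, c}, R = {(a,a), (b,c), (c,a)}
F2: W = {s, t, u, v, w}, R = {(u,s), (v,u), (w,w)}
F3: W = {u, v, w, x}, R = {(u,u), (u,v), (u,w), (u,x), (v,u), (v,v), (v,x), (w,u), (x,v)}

F1

This is the axiom for convergence; its first-order frame correspondent is forall x forall y forall z (Rxy & Rxz -> exists w (Ryw & Rzw)).
F1: condition met.
F2: fails — Rus and Rus but s and s have no common successor.
F3: fails — Ruw and Rux but w and x have no common successor.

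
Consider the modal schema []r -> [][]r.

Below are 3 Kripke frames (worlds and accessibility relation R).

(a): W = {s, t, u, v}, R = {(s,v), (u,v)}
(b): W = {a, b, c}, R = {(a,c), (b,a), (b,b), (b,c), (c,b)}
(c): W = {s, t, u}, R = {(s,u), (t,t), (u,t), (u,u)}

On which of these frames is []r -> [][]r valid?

The schema corresponds to transitivity: forall x forall y forall z (Rxy & Ryz -> Rxz).
(a): holds.
(b): fails — Rcb and Rbc but not Rcc.
(c): fails — Rsu and Rut but not Rst.
Valid on: (a).

(a)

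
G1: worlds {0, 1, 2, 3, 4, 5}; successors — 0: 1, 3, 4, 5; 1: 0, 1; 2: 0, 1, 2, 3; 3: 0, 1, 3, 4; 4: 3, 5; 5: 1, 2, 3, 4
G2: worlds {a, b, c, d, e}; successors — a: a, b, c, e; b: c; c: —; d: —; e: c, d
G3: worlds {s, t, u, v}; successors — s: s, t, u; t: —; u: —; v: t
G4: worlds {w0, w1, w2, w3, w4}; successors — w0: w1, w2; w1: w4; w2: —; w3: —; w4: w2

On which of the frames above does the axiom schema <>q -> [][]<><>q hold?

none

This is the axiom for a generalized confluence (Geach) condition; its first-order frame correspondent is forall x forall y forall z ((xRy & x R^2 z) -> exists w (y = w & z R^2 w)).
G1: fails — 0R5, 0R²4 but no w with 5=w and 4R²w.
G2: fails — aRa, aR²b but no w with a=w and bR²w.
G3: fails — sRs, sR²t but no w with s=w and tR²w.
G4: fails — w0Rw1, w0R²w4 but no w with w1=w and w4R²w.
Valid on no frame.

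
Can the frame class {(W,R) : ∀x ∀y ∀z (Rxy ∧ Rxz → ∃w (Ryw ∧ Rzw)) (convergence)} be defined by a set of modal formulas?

The condition is convergence. A defining modal formula is ◇□q → □◇q.

Definable; ◇□q → □◇q defines it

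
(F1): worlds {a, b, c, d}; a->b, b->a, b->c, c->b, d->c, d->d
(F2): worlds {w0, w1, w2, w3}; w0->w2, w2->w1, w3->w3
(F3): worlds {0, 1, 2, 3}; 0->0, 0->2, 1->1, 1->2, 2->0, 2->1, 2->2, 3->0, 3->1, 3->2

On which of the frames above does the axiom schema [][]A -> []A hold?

(F3)

The schema corresponds to density: forall x forall y (Rxy -> exists z (Rxz & Rzy)).
(F1): fails — Rbc but no z with Rbz and Rzc.
(F2): fails — Rw0w2 but no z with Rw0z and Rzw2.
(F3): condition met.
Valid on: (F3).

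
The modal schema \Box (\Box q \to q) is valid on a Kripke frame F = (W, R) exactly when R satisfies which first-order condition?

This is the T□ axiom.
It corresponds to shift-reflexivity: \forall x \forall y (Rxy \to Ryy).

shift-reflexivity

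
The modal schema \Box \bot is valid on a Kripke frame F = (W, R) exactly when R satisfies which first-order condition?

□⊥ is valid iff no world has any successor (otherwise □⊥ fails at any world with one).

Emptiness of R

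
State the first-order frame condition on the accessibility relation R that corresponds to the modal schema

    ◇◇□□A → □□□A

∀x ∀y ∀z ((xR²y ∧ xR³z) → ∃w (yR²w ∧ z = w))

This is a Sahlqvist (Geach-type) schema ◇^2□^2A → □^3◇^0A.
Minimal-valuation argument: fix x; take any y with xR^2y and any z with xR^3z. Set V(A) to the set of worlds R-reachable from y in exactly 2 steps. Then □^2A holds at y, so the antecedent holds at x; validity forces ◇^0A at z, giving a w with zR^0w and yR^2w.
First-order correspondent: ∀x ∀y ∀z ((xR²y ∧ xR³z) → ∃w (yR²w ∧ z = w)).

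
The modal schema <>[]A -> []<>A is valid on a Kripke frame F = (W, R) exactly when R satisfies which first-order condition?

Convergence

Suppose ◇□A→□◇A is valid. Take Rxy, Rxz and set V(A)={w : Ryw}. Then □A at y so ◇□A at x, so □◇A at x, so ◇A at z, giving w with Rzw and Ryw.
Conversely, on a frame with convergence the schema holds at every world under every valuation.
So the correspondent is convergence.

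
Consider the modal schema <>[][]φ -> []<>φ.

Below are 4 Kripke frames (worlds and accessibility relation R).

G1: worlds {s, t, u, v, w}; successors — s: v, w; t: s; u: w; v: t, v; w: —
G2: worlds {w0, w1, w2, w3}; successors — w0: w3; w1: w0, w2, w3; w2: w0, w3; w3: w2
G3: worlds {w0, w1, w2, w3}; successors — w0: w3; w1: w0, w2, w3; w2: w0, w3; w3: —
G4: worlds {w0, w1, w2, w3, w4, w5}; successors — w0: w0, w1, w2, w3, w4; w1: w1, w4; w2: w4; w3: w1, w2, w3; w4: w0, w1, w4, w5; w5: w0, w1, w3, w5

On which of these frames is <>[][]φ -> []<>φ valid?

This is the axiom for a generalized confluence (Geach) condition; its first-order frame correspondent is forall x forall y forall z ((xRy & xRz) -> exists w (y R^2 w & zRw)).
G1: fails — sRv, sRw but no w* with vR²w* and wRw*.
G2: fails — w0Rw3, w0Rw3 but no w with w3R²w and w3Rw.
G3: fails — w0Rw3, w0Rw3 but no w with w3R²w and w3Rw.
G4: condition met.
Valid on: G4.

G4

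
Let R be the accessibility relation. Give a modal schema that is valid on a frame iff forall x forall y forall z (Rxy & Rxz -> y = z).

◇ψ → □ψ

The condition is partial functionality. The CD schema ◇ψ → □ψ defines it.
Suppose ◇ψ→□ψ is valid. Take Rxy, Rxz and set V(ψ)={y}. Then ◇ψ at x, so □ψ at x, so ψ at z, i.e. z=y.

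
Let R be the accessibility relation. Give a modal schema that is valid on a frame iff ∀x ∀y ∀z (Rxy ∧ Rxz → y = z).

The condition is partial functionality. The CD schema ◇s → □s defines it.

◇s → □s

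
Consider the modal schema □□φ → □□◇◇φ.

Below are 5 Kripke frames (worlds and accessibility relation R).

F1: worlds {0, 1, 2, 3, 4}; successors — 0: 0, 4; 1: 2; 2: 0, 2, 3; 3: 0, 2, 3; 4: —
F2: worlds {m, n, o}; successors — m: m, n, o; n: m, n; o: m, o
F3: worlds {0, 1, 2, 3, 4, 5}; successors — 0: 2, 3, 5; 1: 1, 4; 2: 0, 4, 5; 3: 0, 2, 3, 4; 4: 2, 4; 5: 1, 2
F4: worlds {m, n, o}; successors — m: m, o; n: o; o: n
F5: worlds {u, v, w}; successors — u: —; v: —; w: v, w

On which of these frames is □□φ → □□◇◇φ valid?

F2, F3, F4

Frame correspondent (Sahlqvist): ∀x ∀z (xR²z → ∃w (xR²w ∧ zR²w)) — i.e. a generalized confluence (Geach) condition.
F1: fails — 0R²4 but no w with 0R²w and 4R²w.
F2: holds.
F3: holds.
F4: holds.
F5: fails — wR²v but no t with wR²t and vR²t.
Valid on: F2, F3, F4.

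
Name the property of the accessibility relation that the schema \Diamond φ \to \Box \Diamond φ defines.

Suppose ◇φ→□◇φ is valid. Take Rxy, Rxz and set V(φ)={y}. Then ◇φ at x, so □◇φ at x, so ◇φ at z, so some w with Rzw has φ; w=y, i.e. Rzy. By symmetry of the argument, Ryz.

the Euclidean property: \forall x \forall y \forall z (Rxy \wedge Rxz \to Ryz)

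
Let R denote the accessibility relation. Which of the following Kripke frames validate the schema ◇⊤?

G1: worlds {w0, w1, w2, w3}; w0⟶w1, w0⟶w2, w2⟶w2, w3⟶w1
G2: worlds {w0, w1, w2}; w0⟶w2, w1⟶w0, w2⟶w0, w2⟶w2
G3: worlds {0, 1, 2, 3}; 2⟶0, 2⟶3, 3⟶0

Frame correspondent (Sahlqvist): ∀x ∃y Rxy — i.e. seriality.
G1: fails — world w1 has no successor.
G2: satisfies the condition.
G3: fails — world 0 has no successor.

G2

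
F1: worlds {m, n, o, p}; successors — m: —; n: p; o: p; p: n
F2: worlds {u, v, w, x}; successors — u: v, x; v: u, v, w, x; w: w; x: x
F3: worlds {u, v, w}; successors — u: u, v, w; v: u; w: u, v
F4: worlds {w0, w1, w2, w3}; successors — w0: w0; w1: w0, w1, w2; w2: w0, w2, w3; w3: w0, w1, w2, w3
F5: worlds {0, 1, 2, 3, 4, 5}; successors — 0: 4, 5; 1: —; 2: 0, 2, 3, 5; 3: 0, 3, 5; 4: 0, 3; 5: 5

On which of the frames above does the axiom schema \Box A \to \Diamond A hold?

F2, F3, F4

The schema corresponds to seriality: \forall x \exists y Rxy.
F1: fails — world m has no successor.
F2: holds.
F3: holds.
F4: holds.
F5: fails — world 1 has no successor.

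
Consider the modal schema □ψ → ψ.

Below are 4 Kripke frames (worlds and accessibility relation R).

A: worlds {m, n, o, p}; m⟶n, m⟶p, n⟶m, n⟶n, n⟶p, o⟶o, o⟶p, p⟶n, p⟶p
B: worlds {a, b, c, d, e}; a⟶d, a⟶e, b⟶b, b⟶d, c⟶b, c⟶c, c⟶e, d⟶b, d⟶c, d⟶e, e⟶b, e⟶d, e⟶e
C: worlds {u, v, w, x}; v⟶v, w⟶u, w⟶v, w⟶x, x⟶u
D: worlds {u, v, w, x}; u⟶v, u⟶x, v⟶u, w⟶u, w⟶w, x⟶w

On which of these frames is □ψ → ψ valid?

Frame correspondent (Sahlqvist): ∀x Rxx — i.e. reflexivity.
A: fails — world m does not see itself.
B: fails — world a does not see itself.
C: fails — world u does not see itself.
D: fails — world u does not see itself.

none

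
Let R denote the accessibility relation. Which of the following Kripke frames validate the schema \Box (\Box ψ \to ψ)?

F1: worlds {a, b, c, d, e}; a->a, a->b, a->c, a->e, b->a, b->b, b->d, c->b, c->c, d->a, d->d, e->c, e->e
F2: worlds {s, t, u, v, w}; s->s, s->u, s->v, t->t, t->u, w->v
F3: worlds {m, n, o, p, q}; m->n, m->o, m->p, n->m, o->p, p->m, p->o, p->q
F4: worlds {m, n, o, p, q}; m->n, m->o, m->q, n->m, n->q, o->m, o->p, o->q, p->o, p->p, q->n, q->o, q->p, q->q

Frame correspondent (Sahlqvist): \forall x \forall y (Rxy \to Ryy) — i.e. shift-reflexivity.
F1: ✓.
F2: fails — Rtu but not Ruu.
F3: fails — Rop but not Rpp.
F4: fails — Rom but not Rmm.

F1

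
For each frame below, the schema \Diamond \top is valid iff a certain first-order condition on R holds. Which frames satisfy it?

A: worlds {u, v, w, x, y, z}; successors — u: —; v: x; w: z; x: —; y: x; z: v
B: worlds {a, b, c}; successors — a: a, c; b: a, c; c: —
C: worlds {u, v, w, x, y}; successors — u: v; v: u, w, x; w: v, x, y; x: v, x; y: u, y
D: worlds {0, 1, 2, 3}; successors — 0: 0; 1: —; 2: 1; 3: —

Frame correspondent (Sahlqvist): \forall x \exists y Rxy — i.e. seriality.
A: fails — world u has no successor.
B: fails — world c has no successor.
C: satisfies the condition.
D: fails — world 1 has no successor.

C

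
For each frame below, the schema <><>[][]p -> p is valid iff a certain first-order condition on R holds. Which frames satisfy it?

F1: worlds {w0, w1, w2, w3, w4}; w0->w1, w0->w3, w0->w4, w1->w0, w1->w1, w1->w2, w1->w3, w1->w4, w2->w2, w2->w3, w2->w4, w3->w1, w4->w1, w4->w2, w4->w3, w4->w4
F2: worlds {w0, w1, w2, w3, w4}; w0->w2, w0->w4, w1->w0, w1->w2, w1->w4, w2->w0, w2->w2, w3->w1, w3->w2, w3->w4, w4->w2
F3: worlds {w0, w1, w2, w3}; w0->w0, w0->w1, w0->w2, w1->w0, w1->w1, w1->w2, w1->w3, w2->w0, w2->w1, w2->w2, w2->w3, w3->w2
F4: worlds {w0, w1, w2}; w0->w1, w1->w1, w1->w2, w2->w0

Frame correspondent (Sahlqvist): forall x forall y (x R^2 y -> exists w (y R^2 w & x = w)) — i.e. a generalized confluence (Geach) condition.
F1: fails — w0R²w2 but no w with w2R²w and w0=w.
F2: fails — w1R²w0 but no w with w0R²w and w1=w.
F3: condition met.
F4: fails — w0R²w2 but no w with w2R²w and w0=w.
Valid on: F3.

F3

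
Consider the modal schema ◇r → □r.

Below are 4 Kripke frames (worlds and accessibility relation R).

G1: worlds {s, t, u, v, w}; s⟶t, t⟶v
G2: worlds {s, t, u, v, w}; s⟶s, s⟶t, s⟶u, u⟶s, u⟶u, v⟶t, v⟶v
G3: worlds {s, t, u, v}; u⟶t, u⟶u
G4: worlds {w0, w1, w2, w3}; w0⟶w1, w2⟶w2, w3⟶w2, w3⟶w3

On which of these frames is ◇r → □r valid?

This is the axiom for partial functionality; its first-order frame correspondent is ∀x ∀y ∀z (Rxy ∧ Rxz → y = z).
G1: holds.
G2: fails — s sees both s and t.
G3: fails — u sees both t and u.
G4: fails — w3 sees both w2 and w3.

G1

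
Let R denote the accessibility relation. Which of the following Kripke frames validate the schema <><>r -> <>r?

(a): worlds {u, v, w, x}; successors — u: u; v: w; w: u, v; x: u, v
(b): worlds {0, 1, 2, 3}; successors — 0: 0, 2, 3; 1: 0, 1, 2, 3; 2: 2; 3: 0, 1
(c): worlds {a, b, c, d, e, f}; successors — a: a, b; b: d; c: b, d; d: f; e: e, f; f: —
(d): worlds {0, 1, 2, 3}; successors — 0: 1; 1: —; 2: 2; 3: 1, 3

(d)

Frame correspondent (Sahlqvist): forall x forall y forall z (Rxy & Ryz -> Rxz) — i.e. transitivity.
(a): fails — Rvw and Rwu but not Rvu.
(b): fails — R31 and R12 but not R32.
(c): fails — Rcd and Rdf but not Rcf.
(d): satisfies the condition.
Valid on: (d).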